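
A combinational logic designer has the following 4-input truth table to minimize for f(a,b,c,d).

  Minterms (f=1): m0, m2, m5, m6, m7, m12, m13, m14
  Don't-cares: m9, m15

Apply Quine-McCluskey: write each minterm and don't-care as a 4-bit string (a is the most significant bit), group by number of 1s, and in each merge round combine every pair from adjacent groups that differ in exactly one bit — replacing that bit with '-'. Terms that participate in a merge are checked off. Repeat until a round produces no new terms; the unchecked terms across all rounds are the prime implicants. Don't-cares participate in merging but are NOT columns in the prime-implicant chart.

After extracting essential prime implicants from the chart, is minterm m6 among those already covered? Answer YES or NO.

size-2^0 implicants → 0000(✓)  0010(✓)  0101(✓)  0110(✓)  0111(✓)  1001(✓)  1100(✓)  1101(✓)  1110(✓)  1111(✓)
size-2^1 implicants → -101(✓)  -110(✓)  -111(✓)  0-10  00-0  01-1(✓)  011-(✓)  1-01  11-0(✓)  11-1(✓)  110-(✓)  111-(✓)
size-2^2 implicants → -1-1  -11-  11--
Unchecked terms (primes): -1-1, -11-, 0-10, 00-0, 1-01, 11--
Minterm coverage:
  m0 ⊆ 00-0 [E]
  m2 ⊆ 0-10,00-0
  m5 ⊆ -1-1 [E]
  m6 ⊆ -11-,0-10
  m7 ⊆ -1-1,-11-
  m12 ⊆ 11-- [E]
  m13 ⊆ -1-1,1-01,11--
  m14 ⊆ -11-,11--
E = {-1-1, 00-0, 11--}

NO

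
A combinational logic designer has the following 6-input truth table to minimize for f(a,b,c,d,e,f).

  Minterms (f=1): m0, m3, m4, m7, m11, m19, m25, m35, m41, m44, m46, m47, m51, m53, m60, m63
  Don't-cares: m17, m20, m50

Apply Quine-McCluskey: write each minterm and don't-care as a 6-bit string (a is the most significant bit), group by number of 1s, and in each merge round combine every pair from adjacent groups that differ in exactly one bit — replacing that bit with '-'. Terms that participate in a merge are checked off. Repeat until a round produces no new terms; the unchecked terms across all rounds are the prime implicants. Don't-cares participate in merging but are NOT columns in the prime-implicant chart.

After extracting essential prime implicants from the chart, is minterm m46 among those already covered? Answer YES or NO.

NO

Round 0: 000000✓ 000011✓ 000100✓ 000111✓ 001011✓ 010001✓ 010011✓ 010100✓ 011001✓ 100011✓ 101001 101100✓ 101110✓ 101111✓ 110010✓ 110011✓ 110101 111100✓ 111111✓
Round 1: -00011✓ -10011✓ 0-0011✓ 0-0100 00-011 000-00 000-11 01-001 0100-1 1-0011✓ 1-1100 1-1111 1011-0 10111- 11001-
Round 2: --0011
PIs = {--0011, 0-0100, 00-011, 000-00, 000-11, 01-001, 0100-1, 1-1100, 1-1111, 101001, 1011-0, 10111-, 11001-, 110101}
Coverage chart:
  m0: 000-00 ←essential
  m3: --0011,00-011,000-11
  m4: 0-0100,000-00
  m7: 000-11 ←essential
  m11: 00-011 ←essential
  m19: --0011,0100-1
  m25: 01-001 ←essential
  m35: --0011 ←essential
  m41: 101001 ←essential
  m44: 1-1100,1011-0
  m46: 1011-0,10111-
  m47: 1-1111,10111-
  m51: --0011,11001-
  m53: 110101 ←essential
  m60: 1-1100 ←essential
  m63: 1-1111 ←essential
Essential: --0011, 00-011, 000-00, 000-11, 01-001, 1-1100, 1-1111, 101001, 110101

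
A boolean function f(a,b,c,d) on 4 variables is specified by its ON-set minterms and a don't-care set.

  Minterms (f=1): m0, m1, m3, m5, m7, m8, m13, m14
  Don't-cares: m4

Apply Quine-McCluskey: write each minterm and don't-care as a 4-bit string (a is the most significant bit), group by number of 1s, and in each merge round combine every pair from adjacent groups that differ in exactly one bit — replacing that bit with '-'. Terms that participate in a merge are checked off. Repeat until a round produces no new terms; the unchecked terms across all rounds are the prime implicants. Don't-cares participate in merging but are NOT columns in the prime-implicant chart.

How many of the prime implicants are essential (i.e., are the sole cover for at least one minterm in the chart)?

Round 0: 0000✓ 0001✓ 0011✓ 0100✓ 0101✓ 0111✓ 1000✓ 1101✓ 1110
Round 1: -000 -101 0-00✓ 0-01✓ 0-11✓ 00-1✓ 000-✓ 01-1✓ 010-✓
Round 2: 0--1 0-0-
PIs = {-000, -101, 0--1, 0-0-, 1110}
Coverage chart:
  m0: -000,0-0-
  m1: 0--1,0-0-
  m3: 0--1 ←essential
  m5: -101,0--1,0-0-
  m7: 0--1 ←essential
  m8: -000 ←essential
  m13: -101 ←essential
  m14: 1110 ←essential
Essential: -000, -101, 0--1, 1110

4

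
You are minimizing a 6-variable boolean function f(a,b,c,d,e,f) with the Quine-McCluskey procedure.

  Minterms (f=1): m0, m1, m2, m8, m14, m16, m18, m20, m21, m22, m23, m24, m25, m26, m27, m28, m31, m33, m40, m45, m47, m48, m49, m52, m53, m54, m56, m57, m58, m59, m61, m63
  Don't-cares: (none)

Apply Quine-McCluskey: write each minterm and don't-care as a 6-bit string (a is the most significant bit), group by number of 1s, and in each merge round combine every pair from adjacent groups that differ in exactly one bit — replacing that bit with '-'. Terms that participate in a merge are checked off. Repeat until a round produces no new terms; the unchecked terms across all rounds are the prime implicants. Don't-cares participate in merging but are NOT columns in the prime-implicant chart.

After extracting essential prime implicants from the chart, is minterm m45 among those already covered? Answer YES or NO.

YES

size-2^0 implicants → 000000(✓)  000001(✓)  000010(✓)  001000(✓)  001110  010000(✓)  010010(✓)  010100(✓)  010101(✓)  010110(✓)  010111(✓)  011000(✓)  011001(✓)  011010(✓)  011011(✓)  011100(✓)  011111(✓)  100001(✓)  101000(✓)  101101(✓)  101111(✓)  110000(✓)  110001(✓)  110100(✓)  110101(✓)  110110(✓)  111000(✓)  111001(✓)  111010(✓)  111011(✓)  111101(✓)  111111(✓)
size-2^1 implicants → -00001  -01000(✓)  -10000(✓)  -10100(✓)  -10101(✓)  -10110(✓)  -11000(✓)  -11001(✓)  -11010(✓)  -11011(✓)  -11111(✓)  0-0000(✓)  0-0010(✓)  0-1000(✓)  00-000(✓)  0000-0(✓)  00000-  01-000(✓)  01-010(✓)  01-100(✓)  01-111  010-00(✓)  010-10(✓)  0100-0(✓)  0101-0(✓)  0101-1(✓)  01010-(✓)  01011-(✓)  011-00(✓)  011-11(✓)  0110-0(✓)  0110-1(✓)  01100-(✓)  01101-(✓)  1-0001  1-1000(✓)  1-1101(✓)  1-1111(✓)  1011-1(✓)  11-000(✓)  11-001(✓)  11-101(✓)  110-00(✓)  110-01(✓)  11000-(✓)  1101-0(✓)  11010-(✓)  111-01(✓)  111-11(✓)  1110-0(✓)  1110-1(✓)  11100-(✓)  11101-(✓)  1111-1(✓)
size-2^2 implicants → --1000  -1-000  -10-00  -101-0  -1010-  -11-11  -110-0(✓)  -110-1(✓)  -1100-(✓)  -1101-(✓)  0--000  0-00-0  01--00  01-0-0  010--0  0101--  0110--(✓)  1-11-1  11--01  11-00-  110-0-  111--1  1110--(✓)
size-2^3 implicants → -110--
Unchecked terms (primes): --1000, -00001, -1-000, -10-00, -101-0, -1010-, -11-11, -110--, 0--000, 0-00-0, 00000-, 001110, 01--00, 01-0-0, 01-111, 010--0, 0101--, 1-0001, 1-11-1, 11--01, 11-00-, 110-0-, 111--1
Minterm coverage:
  m0 ⊆ 0--000,0-00-0,00000-
  m1 ⊆ -00001,00000-
  m2 ⊆ 0-00-0 [E]
  m8 ⊆ --1000,0--000
  m14 ⊆ 001110 [E]
  m16 ⊆ -1-000,-10-00,0--000,0-00-0,01--00,01-0-0,010--0
  m18 ⊆ 0-00-0,01-0-0,010--0
  m20 ⊆ -10-00,-101-0,-1010-,01--00,010--0,0101--
  m21 ⊆ -1010-,0101--
  m22 ⊆ -101-0,010--0,0101--
  m23 ⊆ 01-111,0101--
  m24 ⊆ --1000,-1-000,-110--,0--000,01--00,01-0-0
  m25 ⊆ -110-- [E]
  m26 ⊆ -110--,01-0-0
  m27 ⊆ -11-11,-110--
  m28 ⊆ 01--00 [E]
  m31 ⊆ -11-11,01-111
  m33 ⊆ -00001,1-0001
  m40 ⊆ --1000 [E]
  m45 ⊆ 1-11-1 [E]
  m47 ⊆ 1-11-1 [E]
  m48 ⊆ -1-000,-10-00,11-00-,110-0-
  m49 ⊆ 1-0001,11--01,11-00-,110-0-
  m52 ⊆ -10-00,-101-0,-1010-,110-0-
  m53 ⊆ -1010-,11--01,110-0-
  m54 ⊆ -101-0 [E]
  m56 ⊆ --1000,-1-000,-110--,11-00-
  m57 ⊆ -110--,11--01,11-00-,111--1
  m58 ⊆ -110-- [E]
  m59 ⊆ -11-11,-110--,111--1
  m61 ⊆ 1-11-1,11--01,111--1
  m63 ⊆ -11-11,1-11-1,111--1
E = {--1000, -101-0, -110--, 0-00-0, 001110, 01--00, 1-11-1}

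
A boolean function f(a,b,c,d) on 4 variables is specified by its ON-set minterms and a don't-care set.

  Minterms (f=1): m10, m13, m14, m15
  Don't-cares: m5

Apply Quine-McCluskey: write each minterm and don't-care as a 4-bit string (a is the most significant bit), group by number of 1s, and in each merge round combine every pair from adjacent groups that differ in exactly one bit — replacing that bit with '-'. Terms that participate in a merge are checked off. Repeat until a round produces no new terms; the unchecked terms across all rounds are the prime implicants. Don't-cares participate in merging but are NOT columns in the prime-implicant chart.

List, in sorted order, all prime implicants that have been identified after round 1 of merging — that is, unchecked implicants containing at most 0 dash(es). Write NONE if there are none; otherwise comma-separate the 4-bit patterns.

[col 0] 0101*, 1010*, 1101*, 1110*, 1111*
[col 1] -101, 1-10, 11-1, 111-
Prime implicants: -101, 1-10, 11-1, 111-

NONE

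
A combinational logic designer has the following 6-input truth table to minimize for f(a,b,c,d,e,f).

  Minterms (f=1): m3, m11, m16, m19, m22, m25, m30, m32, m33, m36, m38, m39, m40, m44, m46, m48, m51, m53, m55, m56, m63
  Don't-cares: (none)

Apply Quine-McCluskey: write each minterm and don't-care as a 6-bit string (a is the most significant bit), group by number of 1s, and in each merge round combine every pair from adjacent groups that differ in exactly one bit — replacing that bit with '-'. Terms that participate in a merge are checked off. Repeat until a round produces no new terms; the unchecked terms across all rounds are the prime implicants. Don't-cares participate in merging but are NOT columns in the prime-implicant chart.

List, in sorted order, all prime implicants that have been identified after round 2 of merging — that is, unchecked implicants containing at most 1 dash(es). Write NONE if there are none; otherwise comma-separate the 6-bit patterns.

-10000, -10011, 0-0011, 00-011, 01-110, 011001, 1-0111, 10000-, 10011-, 11-111, 110-11, 1101-1

Round 0: 000011✓ 001011✓ 010000✓ 010011✓ 010110✓ 011001 011110✓ 100000✓ 100001✓ 100100✓ 100110✓ 100111✓ 101000✓ 101100✓ 101110✓ 110000✓ 110011✓ 110101✓ 110111✓ 111000✓ 111111✓
Round 1: -10000 -10011 0-0011 00-011 01-110 1-0000✓ 1-0111 1-1000✓ 10-000✓ 10-100✓ 10-110✓ 100-00✓ 10000- 1001-0✓ 10011- 101-00✓ 1011-0✓ 11-000✓ 11-111 110-11 1101-1
Round 2: 1--000 10--00 10-1-0
PIs = {-10000, -10011, 0-0011, 00-011, 01-110, 011001, 1--000, 1-0111, 10--00, 10-1-0, 10000-, 10011-, 11-111, 110-11, 1101-1}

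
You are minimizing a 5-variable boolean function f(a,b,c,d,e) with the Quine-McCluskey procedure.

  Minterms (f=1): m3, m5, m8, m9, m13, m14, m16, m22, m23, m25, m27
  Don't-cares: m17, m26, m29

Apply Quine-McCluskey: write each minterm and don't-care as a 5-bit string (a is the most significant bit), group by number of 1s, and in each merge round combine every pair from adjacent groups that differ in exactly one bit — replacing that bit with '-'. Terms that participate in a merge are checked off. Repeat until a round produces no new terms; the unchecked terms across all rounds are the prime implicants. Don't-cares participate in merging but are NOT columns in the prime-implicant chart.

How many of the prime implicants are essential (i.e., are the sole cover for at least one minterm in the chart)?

6

Round 0: 00011 00101✓ 01000✓ 01001✓ 01101✓ 01110 10000✓ 10001✓ 10110✓ 10111✓ 11001✓ 11010✓ 11011✓ 11101✓
Round 1: -1001✓ -1101✓ 0-101 01-01✓ 0100- 1-001 1000- 1011- 11-01✓ 110-1 1101-
Round 2: -1-01
PIs = {-1-01, 0-101, 00011, 0100-, 01110, 1-001, 1000-, 1011-, 110-1, 1101-}
Coverage chart:
  m3: 00011 ←essential
  m5: 0-101 ←essential
  m8: 0100- ←essential
  m9: -1-01,0100-
  m13: -1-01,0-101
  m14: 01110 ←essential
  m16: 1000- ←essential
  m22: 1011- ←essential
  m23: 1011- ←essential
  m25: -1-01,1-001,110-1
  m27: 110-1,1101-
Essential: 0-101, 00011, 0100-, 01110, 1000-, 1011-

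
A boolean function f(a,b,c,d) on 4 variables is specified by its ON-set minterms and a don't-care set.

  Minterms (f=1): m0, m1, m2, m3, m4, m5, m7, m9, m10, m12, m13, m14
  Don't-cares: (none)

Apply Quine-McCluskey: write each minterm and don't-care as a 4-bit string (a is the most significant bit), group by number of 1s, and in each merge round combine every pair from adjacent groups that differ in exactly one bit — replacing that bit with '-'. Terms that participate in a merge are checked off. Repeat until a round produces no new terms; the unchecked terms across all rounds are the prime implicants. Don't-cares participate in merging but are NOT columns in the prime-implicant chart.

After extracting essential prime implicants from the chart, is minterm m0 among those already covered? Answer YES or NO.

[col 0] 0000*, 0001*, 0010*, 0011*, 0100*, 0101*, 0111*, 1001*, 1010*, 1100*, 1101*, 1110*
[col 1] -001*, -010, -100*, -101*, 0-00*, 0-01*, 0-11*, 00-0*, 00-1*, 000-*, 001-*, 01-1*, 010-*, 1-01*, 1-10, 11-0, 110-*
[col 2] --01, -10-, 0--1, 0-0-, 00--
Prime implicants: --01, -010, -10-, 0--1, 0-0-, 00--, 1-10, 11-0
PI chart (minterm → PIs covering it):
  0 | 0-0-,00--
  1 | --01,0--1,0-0-,00--
  2 | -010,00--
  3 | 0--1,00--
  4 | -10-,0-0-
  5 | --01,-10-,0--1,0-0-
  7 | 0--1  (sole → essential)
  9 | --01  (sole → essential)
  10 | -010,1-10
  12 | -10-,11-0
  13 | --01,-10-
  14 | 1-10,11-0
Essential prime implicants: --01, 0--1

NO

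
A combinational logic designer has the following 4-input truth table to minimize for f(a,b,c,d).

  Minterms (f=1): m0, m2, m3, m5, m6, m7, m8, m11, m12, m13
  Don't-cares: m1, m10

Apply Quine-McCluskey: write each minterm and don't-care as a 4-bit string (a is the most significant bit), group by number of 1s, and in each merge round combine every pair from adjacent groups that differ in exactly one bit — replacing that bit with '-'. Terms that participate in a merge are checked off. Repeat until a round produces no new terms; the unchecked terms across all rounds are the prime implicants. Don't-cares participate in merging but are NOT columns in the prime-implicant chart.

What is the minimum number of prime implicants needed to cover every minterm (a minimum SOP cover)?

5

Round 0: 0000✓ 0001✓ 0010✓ 0011✓ 0101✓ 0110✓ 0111✓ 1000✓ 1010✓ 1011✓ 1100✓ 1101✓
Round 1: -000✓ -010✓ -011✓ -101 0-01✓ 0-10✓ 0-11✓ 00-0✓ 00-1✓ 000-✓ 001-✓ 01-1✓ 011-✓ 1-00 10-0✓ 101-✓ 110-
Round 2: -0-0 -01- 0--1 0-1- 00--
PIs = {-0-0, -01-, -101, 0--1, 0-1-, 00--, 1-00, 110-}
Coverage chart:
  m0: -0-0,00--
  m2: -0-0,-01-,0-1-,00--
  m3: -01-,0--1,0-1-,00--
  m5: -101,0--1
  m6: 0-1- ←essential
  m7: 0--1,0-1-
  m8: -0-0,1-00
  m11: -01- ←essential
  m12: 1-00,110-
  m13: -101,110-
Essential: -01-, 0-1-
Petrick residual → -0-0, -101, 1-00
Min cover (5 terms): b'd' + b'c + bc'd + a'c + ac'd'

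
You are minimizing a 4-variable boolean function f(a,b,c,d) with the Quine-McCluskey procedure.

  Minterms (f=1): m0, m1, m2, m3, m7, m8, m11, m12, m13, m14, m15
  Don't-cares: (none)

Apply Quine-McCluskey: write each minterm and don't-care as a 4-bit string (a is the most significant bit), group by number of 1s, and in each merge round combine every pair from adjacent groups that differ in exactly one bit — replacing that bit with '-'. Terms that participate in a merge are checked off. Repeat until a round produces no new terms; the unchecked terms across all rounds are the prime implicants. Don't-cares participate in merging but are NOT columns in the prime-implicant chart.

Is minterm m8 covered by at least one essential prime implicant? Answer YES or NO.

size-2^0 implicants → 0000(✓)  0001(✓)  0010(✓)  0011(✓)  0111(✓)  1000(✓)  1011(✓)  1100(✓)  1101(✓)  1110(✓)  1111(✓)
size-2^1 implicants → -000  -011(✓)  -111(✓)  0-11(✓)  00-0(✓)  00-1(✓)  000-(✓)  001-(✓)  1-00  1-11(✓)  11-0(✓)  11-1(✓)  110-(✓)  111-(✓)
size-2^2 implicants → --11  00--  11--
Unchecked terms (primes): --11, -000, 00--, 1-00, 11--
Minterm coverage:
  m0 ⊆ -000,00--
  m1 ⊆ 00-- [E]
  m2 ⊆ 00-- [E]
  m3 ⊆ --11,00--
  m7 ⊆ --11 [E]
  m8 ⊆ -000,1-00
  m11 ⊆ --11 [E]
  m12 ⊆ 1-00,11--
  m13 ⊆ 11-- [E]
  m14 ⊆ 11-- [E]
  m15 ⊆ --11,11--
E = {--11, 00--, 11--}

NO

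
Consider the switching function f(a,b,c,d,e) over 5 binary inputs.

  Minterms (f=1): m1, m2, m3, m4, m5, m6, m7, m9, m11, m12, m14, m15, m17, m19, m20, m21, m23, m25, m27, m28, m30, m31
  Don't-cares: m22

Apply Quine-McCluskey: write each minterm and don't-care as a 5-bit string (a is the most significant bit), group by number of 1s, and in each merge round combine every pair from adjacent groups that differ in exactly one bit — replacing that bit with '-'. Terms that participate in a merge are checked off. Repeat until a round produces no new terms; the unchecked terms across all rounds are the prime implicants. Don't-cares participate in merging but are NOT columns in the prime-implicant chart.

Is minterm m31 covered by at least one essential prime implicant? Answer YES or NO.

Round 0: 00001✓ 00010✓ 00011✓ 00100✓ 00101✓ 00110✓ 00111✓ 01001✓ 01011✓ 01100✓ 01110✓ 01111✓ 10001✓ 10011✓ 10100✓ 10101✓ 10110✓ 10111✓ 11001✓ 11011✓ 11100✓ 11110✓ 11111✓
Round 1: -0001✓ -0011✓ -0100✓ -0101✓ -0110✓ -0111✓ -1001✓ -1011✓ -1100✓ -1110✓ -1111✓ 0-001✓ 0-011✓ 0-100✓ 0-110✓ 0-111✓ 00-01✓ 00-10✓ 00-11✓ 000-1✓ 0001-✓ 001-0✓ 001-1✓ 0010-✓ 0011-✓ 01-11✓ 010-1✓ 011-0✓ 0111-✓ 1-001✓ 1-011✓ 1-100✓ 1-110✓ 1-111✓ 10-01✓ 10-11✓ 100-1✓ 101-0✓ 101-1✓ 1010-✓ 1011-✓ 11-11✓ 110-1✓ 111-0✓ 1111-✓
Round 2: --001✓ --011✓ --100✓ --110✓ --111✓ -0-01✓ -0-11✓ -00-1✓ -01-0✓ -01-1✓ -010-✓ -011-✓ -1-11✓ -10-1✓ -11-0✓ -111-✓ 0--11✓ 0-0-1✓ 0-1-0✓ 0-11-✓ 00--1✓ 00-1- 001--✓ 1--11✓ 1-0-1✓ 1-1-0✓ 1-11-✓ 10--1✓ 101--✓
Round 3: ---11 --0-1 --1-0 --11- -0--1 -01--
PIs = {---11, --0-1, --1-0, --11-, -0--1, -01--, 00-1-}
Coverage chart:
  m1: --0-1,-0--1
  m2: 00-1- ←essential
  m3: ---11,--0-1,-0--1,00-1-
  m4: --1-0,-01--
  m5: -0--1,-01--
  m6: --1-0,--11-,-01--,00-1-
  m7: ---11,--11-,-0--1,-01--,00-1-
  m9: --0-1 ←essential
  m11: ---11,--0-1
  m12: --1-0 ←essential
  m14: --1-0,--11-
  m15: ---11,--11-
  m17: --0-1,-0--1
  m19: ---11,--0-1,-0--1
  m20: --1-0,-01--
  m21: -0--1,-01--
  m23: ---11,--11-,-0--1,-01--
  m25: --0-1 ←essential
  m27: ---11,--0-1
  m28: --1-0 ←essential
  m30: --1-0,--11-
  m31: ---11,--11-
Essential: --0-1, --1-0, 00-1-

NO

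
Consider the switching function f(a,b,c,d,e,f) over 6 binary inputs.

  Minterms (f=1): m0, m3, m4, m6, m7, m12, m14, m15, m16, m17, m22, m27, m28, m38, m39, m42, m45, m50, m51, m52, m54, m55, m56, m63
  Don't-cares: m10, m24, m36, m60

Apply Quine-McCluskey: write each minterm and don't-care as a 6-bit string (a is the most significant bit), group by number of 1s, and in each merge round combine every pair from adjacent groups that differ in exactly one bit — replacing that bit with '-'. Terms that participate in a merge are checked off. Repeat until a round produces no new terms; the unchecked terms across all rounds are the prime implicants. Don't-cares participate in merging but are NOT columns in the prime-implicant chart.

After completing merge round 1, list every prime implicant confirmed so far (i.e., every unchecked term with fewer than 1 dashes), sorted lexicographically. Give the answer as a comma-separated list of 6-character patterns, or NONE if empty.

[col 0] 000000*, 000011*, 000100*, 000110*, 000111*, 001010*, 001100*, 001110*, 001111*, 010000*, 010001*, 010110*, 011000*, 011011, 011100*, 100100*, 100110*, 100111*, 101010*, 101101, 110010*, 110011*, 110100*, 110110*, 110111*, 111000*, 111100*, 111111*
[col 1] -00100*, -00110*, -00111*, -01010, -10110*, -11000*, -11100*, 0-0000, 0-0110*, 0-1100, 00-100*, 00-110*, 00-111*, 000-00, 000-11, 0001-0*, 00011-*, 001-10, 0011-0*, 00111-*, 01-000, 01000-, 011-00*, 1-0100*, 1-0110*, 1-0111*, 1001-0*, 10011-*, 11-100, 11-111, 110-10*, 110-11*, 11001-*, 1101-0*, 11011-*, 111-00*
[col 2] --0110, -001-0, -0011-, -11-00, 00-1-0, 00-11-, 1-01-0, 1-011-, 110-1-
Prime implicants: --0110, -001-0, -0011-, -01010, -11-00, 0-0000, 0-1100, 00-1-0, 00-11-, 000-00, 000-11, 001-10, 01-000, 01000-, 011011, 1-01-0, 1-011-, 101101, 11-100, 11-111, 110-1-

011011, 101101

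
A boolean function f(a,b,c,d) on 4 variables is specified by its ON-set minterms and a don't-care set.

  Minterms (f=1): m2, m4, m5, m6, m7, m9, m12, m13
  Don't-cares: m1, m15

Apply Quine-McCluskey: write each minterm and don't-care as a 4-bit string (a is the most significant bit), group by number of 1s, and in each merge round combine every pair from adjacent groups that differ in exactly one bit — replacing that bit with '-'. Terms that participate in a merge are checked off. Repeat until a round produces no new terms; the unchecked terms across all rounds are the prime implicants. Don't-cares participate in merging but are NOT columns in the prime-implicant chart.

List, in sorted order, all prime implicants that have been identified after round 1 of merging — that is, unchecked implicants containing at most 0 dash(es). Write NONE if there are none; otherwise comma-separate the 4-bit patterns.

size-2^0 implicants → 0001(✓)  0010(✓)  0100(✓)  0101(✓)  0110(✓)  0111(✓)  1001(✓)  1100(✓)  1101(✓)  1111(✓)
size-2^1 implicants → -001(✓)  -100(✓)  -101(✓)  -111(✓)  0-01(✓)  0-10  01-0(✓)  01-1(✓)  010-(✓)  011-(✓)  1-01(✓)  11-1(✓)  110-(✓)
size-2^2 implicants → --01  -1-1  -10-  01--
Unchecked terms (primes): --01, -1-1, -10-, 0-10, 01--

NONE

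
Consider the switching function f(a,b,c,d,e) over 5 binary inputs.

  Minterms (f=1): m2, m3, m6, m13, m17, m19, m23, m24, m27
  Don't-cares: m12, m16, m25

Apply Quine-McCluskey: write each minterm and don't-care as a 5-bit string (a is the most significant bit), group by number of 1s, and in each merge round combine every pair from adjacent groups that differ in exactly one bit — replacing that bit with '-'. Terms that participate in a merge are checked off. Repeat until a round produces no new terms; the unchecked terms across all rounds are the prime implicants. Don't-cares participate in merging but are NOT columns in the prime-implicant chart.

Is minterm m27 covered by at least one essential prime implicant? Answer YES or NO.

YES

Round 0: 00010✓ 00011✓ 00110✓ 01100✓ 01101✓ 10000✓ 10001✓ 10011✓ 10111✓ 11000✓ 11001✓ 11011✓
Round 1: -0011 00-10 0001- 0110- 1-000✓ 1-001✓ 1-011✓ 10-11 100-1✓ 1000-✓ 110-1✓ 1100-✓
Round 2: 1-0-1 1-00-
PIs = {-0011, 00-10, 0001-, 0110-, 1-0-1, 1-00-, 10-11}
Coverage chart:
  m2: 00-10,0001-
  m3: -0011,0001-
  m6: 00-10 ←essential
  m13: 0110- ←essential
  m17: 1-0-1,1-00-
  m19: -0011,1-0-1,10-11
  m23: 10-11 ←essential
  m24: 1-00- ←essential
  m27: 1-0-1 ←essential
Essential: 00-10, 0110-, 1-0-1, 1-00-, 10-11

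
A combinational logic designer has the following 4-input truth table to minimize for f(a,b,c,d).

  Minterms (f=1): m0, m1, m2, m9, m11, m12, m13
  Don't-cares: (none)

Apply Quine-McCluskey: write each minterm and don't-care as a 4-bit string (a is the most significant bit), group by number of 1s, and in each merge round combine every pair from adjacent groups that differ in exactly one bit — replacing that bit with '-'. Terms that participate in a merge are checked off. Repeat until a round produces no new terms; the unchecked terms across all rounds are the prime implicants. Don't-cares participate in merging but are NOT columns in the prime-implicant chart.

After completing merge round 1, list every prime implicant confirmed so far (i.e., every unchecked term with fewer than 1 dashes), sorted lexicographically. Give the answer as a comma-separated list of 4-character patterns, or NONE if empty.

[col 0] 0000*, 0001*, 0010*, 1001*, 1011*, 1100*, 1101*
[col 1] -001, 00-0, 000-, 1-01, 10-1, 110-
Prime implicants: -001, 00-0, 000-, 1-01, 10-1, 110-

NONE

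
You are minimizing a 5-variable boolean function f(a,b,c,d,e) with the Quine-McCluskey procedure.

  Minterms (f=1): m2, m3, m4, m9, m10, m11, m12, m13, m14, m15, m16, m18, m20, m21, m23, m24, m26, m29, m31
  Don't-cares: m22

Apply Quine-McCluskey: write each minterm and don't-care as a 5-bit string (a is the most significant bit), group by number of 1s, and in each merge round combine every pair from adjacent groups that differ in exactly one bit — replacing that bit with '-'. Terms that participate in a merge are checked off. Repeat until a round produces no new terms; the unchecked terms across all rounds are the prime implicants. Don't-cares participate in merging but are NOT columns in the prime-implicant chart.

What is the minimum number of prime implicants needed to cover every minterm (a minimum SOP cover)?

6

[col 0] 00010*, 00011*, 00100*, 01001*, 01010*, 01011*, 01100*, 01101*, 01110*, 01111*, 10000*, 10010*, 10100*, 10101*, 10110*, 10111*, 11000*, 11010*, 11101*, 11111*
[col 1] -0010*, -0100, -1010*, -1101*, -1111*, 0-010*, 0-011*, 0-100, 0001-*, 01-01*, 01-10*, 01-11*, 010-1*, 0101-*, 011-0*, 011-1*, 0110-*, 0111-*, 1-000*, 1-010*, 1-101*, 1-111*, 10-00*, 10-10*, 100-0*, 101-0*, 101-1*, 1010-*, 1011-*, 110-0*, 111-1*
[col 2] --010, -11-1, 0-01-, 01--1, 01-1-, 011--, 1-0-0, 1-1-1, 10--0, 101--
Prime implicants: --010, -0100, -11-1, 0-01-, 0-100, 01--1, 01-1-, 011--, 1-0-0, 1-1-1, 10--0, 101--
PI chart (minterm → PIs covering it):
  2 | --010,0-01-
  3 | 0-01-  (sole → essential)
  4 | -0100,0-100
  9 | 01--1  (sole → essential)
  10 | --010,0-01-,01-1-
  11 | 0-01-,01--1,01-1-
  12 | 0-100,011--
  13 | -11-1,01--1,011--
  14 | 01-1-,011--
  15 | -11-1,01--1,01-1-,011--
  16 | 1-0-0,10--0
  18 | --010,1-0-0,10--0
  20 | -0100,10--0,101--
  21 | 1-1-1,101--
  23 | 1-1-1,101--
  24 | 1-0-0  (sole → essential)
  26 | --010,1-0-0
  29 | -11-1,1-1-1
  31 | -11-1,1-1-1
Essential prime implicants: 0-01-, 01--1, 1-0-0
Petrick residual → -0100, 011--, 1-1-1
Minimum SOP uses 6 PIs: b'cd'e' + a'c'd + a'be + a'bc + ac'e' + ace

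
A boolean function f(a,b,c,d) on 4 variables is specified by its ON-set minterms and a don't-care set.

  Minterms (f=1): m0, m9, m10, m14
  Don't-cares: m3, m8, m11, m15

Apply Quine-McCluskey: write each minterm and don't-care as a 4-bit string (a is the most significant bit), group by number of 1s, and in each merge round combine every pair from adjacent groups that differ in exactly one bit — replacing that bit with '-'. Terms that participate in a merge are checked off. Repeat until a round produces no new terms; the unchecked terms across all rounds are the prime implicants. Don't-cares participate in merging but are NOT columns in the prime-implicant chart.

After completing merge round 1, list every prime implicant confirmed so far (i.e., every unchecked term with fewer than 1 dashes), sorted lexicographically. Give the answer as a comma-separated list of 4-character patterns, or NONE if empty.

NONE

size-2^0 implicants → 0000(✓)  0011(✓)  1000(✓)  1001(✓)  1010(✓)  1011(✓)  1110(✓)  1111(✓)
size-2^1 implicants → -000  -011  1-10(✓)  1-11(✓)  10-0(✓)  10-1(✓)  100-(✓)  101-(✓)  111-(✓)
size-2^2 implicants → 1-1-  10--
Unchecked terms (primes): -000, -011, 1-1-, 10--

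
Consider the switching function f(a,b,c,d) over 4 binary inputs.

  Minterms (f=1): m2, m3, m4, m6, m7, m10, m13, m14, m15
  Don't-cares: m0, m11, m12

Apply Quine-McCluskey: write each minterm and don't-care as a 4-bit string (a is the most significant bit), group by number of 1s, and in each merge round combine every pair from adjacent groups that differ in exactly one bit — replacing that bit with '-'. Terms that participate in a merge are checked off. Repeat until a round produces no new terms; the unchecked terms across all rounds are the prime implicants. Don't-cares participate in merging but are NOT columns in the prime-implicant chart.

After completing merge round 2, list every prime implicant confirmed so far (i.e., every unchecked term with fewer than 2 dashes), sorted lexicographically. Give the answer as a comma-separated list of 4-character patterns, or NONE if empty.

[col 0] 0000*, 0010*, 0011*, 0100*, 0110*, 0111*, 1010*, 1011*, 1100*, 1101*, 1110*, 1111*
[col 1] -010*, -011*, -100*, -110*, -111*, 0-00*, 0-10*, 0-11*, 00-0*, 001-*, 01-0*, 011-*, 1-10*, 1-11*, 101-*, 11-0*, 11-1*, 110-*, 111-*
[col 2] --10*, --11*, -01-*, -1-0, -11-*, 0--0, 0-1-*, 1-1-*, 11--
[col 3] --1-
Prime implicants: --1-, -1-0, 0--0, 11--

NONE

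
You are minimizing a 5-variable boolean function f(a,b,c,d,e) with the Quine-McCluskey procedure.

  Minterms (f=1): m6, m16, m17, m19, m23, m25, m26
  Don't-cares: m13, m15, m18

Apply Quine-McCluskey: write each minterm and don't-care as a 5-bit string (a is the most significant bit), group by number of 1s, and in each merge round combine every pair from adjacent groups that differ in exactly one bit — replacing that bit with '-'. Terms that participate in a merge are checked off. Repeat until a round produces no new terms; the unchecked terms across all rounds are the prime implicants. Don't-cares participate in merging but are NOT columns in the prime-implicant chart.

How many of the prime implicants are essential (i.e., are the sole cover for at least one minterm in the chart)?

5

[col 0] 00110, 01101*, 01111*, 10000*, 10001*, 10010*, 10011*, 10111*, 11001*, 11010*
[col 1] 011-1, 1-001, 1-010, 10-11, 100-0*, 100-1*, 1000-*, 1001-*
[col 2] 100--
Prime implicants: 00110, 011-1, 1-001, 1-010, 10-11, 100--
PI chart (minterm → PIs covering it):
  6 | 00110  (sole → essential)
  16 | 100--  (sole → essential)
  17 | 1-001,100--
  19 | 10-11,100--
  23 | 10-11  (sole → essential)
  25 | 1-001  (sole → essential)
  26 | 1-010  (sole → essential)
Essential prime implicants: 00110, 1-001, 1-010, 10-11, 100--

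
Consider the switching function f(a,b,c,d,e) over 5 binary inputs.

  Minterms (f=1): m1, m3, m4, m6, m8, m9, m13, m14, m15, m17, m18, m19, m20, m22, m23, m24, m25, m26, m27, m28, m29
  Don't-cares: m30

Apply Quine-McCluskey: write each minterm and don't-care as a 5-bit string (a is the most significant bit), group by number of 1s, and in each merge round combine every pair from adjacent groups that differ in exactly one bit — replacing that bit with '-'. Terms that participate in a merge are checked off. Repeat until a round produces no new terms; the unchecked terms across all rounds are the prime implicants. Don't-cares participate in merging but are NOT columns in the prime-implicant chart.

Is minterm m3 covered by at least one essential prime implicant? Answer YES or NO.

YES

[col 0] 00001*, 00011*, 00100*, 00110*, 01000*, 01001*, 01101*, 01110*, 01111*, 10001*, 10010*, 10011*, 10100*, 10110*, 10111*, 11000*, 11001*, 11010*, 11011*, 11100*, 11101*, 11110*
[col 1] -0001*, -0011*, -0100*, -0110*, -1000*, -1001*, -1101*, -1110*, 0-001*, 0-110*, 000-1*, 001-0*, 01-01*, 0100-*, 011-1, 0111-, 1-001*, 1-010*, 1-011*, 1-100*, 1-110*, 10-10*, 10-11*, 100-1*, 1001-*, 101-0*, 1011-*, 11-00*, 11-01*, 11-10*, 110-0*, 110-1*, 1100-*, 1101-*, 111-0*, 1110-*
[col 2] --001, --110, -00-1, -01-0, -1-01, -100-, 1--10, 1-0-1, 1-01-, 1-1-0, 10-1-, 11--0, 11-0-, 110--
Prime implicants: --001, --110, -00-1, -01-0, -1-01, -100-, 011-1, 0111-, 1--10, 1-0-1, 1-01-, 1-1-0, 10-1-, 11--0, 11-0-, 110--
PI chart (minterm → PIs covering it):
  1 | --001,-00-1
  3 | -00-1  (sole → essential)
  4 | -01-0  (sole → essential)
  6 | --110,-01-0
  8 | -100-  (sole → essential)
  9 | --001,-1-01,-100-
  13 | -1-01,011-1
  14 | --110,0111-
  15 | 011-1,0111-
  17 | --001,-00-1,1-0-1
  18 | 1--10,1-01-,10-1-
  19 | -00-1,1-0-1,1-01-,10-1-
  20 | -01-0,1-1-0
  22 | --110,-01-0,1--10,1-1-0,10-1-
  23 | 10-1-  (sole → essential)
  24 | -100-,11--0,11-0-,110--
  25 | --001,-1-01,-100-,1-0-1,11-0-,110--
  26 | 1--10,1-01-,11--0,110--
  27 | 1-0-1,1-01-,110--
  28 | 1-1-0,11--0,11-0-
  29 | -1-01,11-0-
Essential prime implicants: -00-1, -01-0, -100-, 10-1-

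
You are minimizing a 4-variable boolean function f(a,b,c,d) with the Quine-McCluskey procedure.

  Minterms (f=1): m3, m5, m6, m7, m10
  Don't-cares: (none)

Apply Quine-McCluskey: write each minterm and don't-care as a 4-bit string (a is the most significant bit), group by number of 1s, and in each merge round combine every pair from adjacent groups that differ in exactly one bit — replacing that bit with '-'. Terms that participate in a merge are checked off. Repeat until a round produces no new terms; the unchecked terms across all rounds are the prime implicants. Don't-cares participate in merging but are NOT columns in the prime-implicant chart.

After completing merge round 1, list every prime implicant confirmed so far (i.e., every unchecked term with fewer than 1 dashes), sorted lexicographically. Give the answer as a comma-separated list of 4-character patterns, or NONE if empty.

size-2^0 implicants → 0011(✓)  0101(✓)  0110(✓)  0111(✓)  1010
size-2^1 implicants → 0-11  01-1  011-
Unchecked terms (primes): 0-11, 01-1, 011-, 1010

1010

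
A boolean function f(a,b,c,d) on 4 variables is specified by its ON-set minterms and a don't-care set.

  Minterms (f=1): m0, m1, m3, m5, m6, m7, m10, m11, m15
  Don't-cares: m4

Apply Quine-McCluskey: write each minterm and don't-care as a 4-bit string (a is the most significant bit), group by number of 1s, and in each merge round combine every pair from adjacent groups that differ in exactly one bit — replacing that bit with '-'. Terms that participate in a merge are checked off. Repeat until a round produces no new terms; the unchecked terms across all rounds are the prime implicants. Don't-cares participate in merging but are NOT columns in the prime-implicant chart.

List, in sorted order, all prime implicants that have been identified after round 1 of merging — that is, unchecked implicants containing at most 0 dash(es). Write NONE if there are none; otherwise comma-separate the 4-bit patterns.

Round 0: 0000✓ 0001✓ 0011✓ 0100✓ 0101✓ 0110✓ 0111✓ 1010✓ 1011✓ 1111✓
Round 1: -011✓ -111✓ 0-00✓ 0-01✓ 0-11✓ 00-1✓ 000-✓ 01-0✓ 01-1✓ 010-✓ 011-✓ 1-11✓ 101-
Round 2: --11 0--1 0-0- 01--
PIs = {--11, 0--1, 0-0-, 01--, 101-}

NONE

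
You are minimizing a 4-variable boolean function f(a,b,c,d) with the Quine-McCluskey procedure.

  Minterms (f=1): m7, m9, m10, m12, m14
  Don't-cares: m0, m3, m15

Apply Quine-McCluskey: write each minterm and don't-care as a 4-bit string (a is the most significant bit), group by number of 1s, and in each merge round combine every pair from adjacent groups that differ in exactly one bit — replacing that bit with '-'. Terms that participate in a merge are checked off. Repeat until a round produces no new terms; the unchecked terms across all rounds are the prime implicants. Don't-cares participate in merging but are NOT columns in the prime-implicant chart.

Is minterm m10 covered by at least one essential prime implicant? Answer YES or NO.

YES

Round 0: 0000 0011✓ 0111✓ 1001 1010✓ 1100✓ 1110✓ 1111✓
Round 1: -111 0-11 1-10 11-0 111-
PIs = {-111, 0-11, 0000, 1-10, 1001, 11-0, 111-}
Coverage chart:
  m7: -111,0-11
  m9: 1001 ←essential
  m10: 1-10 ←essential
  m12: 11-0 ←essential
  m14: 1-10,11-0,111-
Essential: 1-10, 1001, 11-0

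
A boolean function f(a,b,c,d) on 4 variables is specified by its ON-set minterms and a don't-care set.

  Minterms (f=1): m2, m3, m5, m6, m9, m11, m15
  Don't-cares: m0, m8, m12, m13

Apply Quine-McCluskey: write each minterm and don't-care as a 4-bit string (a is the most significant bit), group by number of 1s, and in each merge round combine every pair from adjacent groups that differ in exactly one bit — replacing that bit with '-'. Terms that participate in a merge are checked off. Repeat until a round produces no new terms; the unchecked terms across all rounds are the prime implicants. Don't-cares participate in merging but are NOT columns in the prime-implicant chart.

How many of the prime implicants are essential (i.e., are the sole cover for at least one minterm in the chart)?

Round 0: 0000✓ 0010✓ 0011✓ 0101✓ 0110✓ 1000✓ 1001✓ 1011✓ 1100✓ 1101✓ 1111✓
Round 1: -000 -011 -101 0-10 00-0 001- 1-00✓ 1-01✓ 1-11✓ 10-1✓ 100-✓ 11-1✓ 110-✓
Round 2: 1--1 1-0-
PIs = {-000, -011, -101, 0-10, 00-0, 001-, 1--1, 1-0-}
Coverage chart:
  m2: 0-10,00-0,001-
  m3: -011,001-
  m5: -101 ←essential
  m6: 0-10 ←essential
  m9: 1--1,1-0-
  m11: -011,1--1
  m15: 1--1 ←essential
Essential: -101, 0-10, 1--1

3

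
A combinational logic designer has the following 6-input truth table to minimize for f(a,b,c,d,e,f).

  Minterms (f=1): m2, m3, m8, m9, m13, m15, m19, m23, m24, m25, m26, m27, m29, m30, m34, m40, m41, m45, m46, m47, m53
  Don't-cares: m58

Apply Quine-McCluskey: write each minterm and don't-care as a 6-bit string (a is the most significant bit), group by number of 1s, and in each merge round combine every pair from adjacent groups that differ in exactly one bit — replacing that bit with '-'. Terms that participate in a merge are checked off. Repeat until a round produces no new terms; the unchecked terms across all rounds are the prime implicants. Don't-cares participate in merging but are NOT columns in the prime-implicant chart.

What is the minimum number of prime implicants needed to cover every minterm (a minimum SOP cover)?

size-2^0 implicants → 000010(✓)  000011(✓)  001000(✓)  001001(✓)  001101(✓)  001111(✓)  010011(✓)  010111(✓)  011000(✓)  011001(✓)  011010(✓)  011011(✓)  011101(✓)  011110(✓)  100010(✓)  101000(✓)  101001(✓)  101101(✓)  101110(✓)  101111(✓)  110101  111010(✓)
size-2^1 implicants → -00010  -01000(✓)  -01001(✓)  -01101(✓)  -01111(✓)  -11010  0-0011  0-1000(✓)  0-1001(✓)  0-1101(✓)  00001-  001-01(✓)  00100-(✓)  0011-1(✓)  01-011  010-11  011-01(✓)  011-10  0110-0(✓)  0110-1(✓)  01100-(✓)  01101-(✓)  101-01(✓)  10100-(✓)  1011-1(✓)  10111-
size-2^2 implicants → -01-01  -0100-  -011-1  0-1-01  0-100-  0110--
Unchecked terms (primes): -00010, -01-01, -0100-, -011-1, -11010, 0-0011, 0-1-01, 0-100-, 00001-, 01-011, 010-11, 011-10, 0110--, 10111-, 110101
Minterm coverage:
  m2 ⊆ -00010,00001-
  m3 ⊆ 0-0011,00001-
  m8 ⊆ -0100-,0-100-
  m9 ⊆ -01-01,-0100-,0-1-01,0-100-
  m13 ⊆ -01-01,-011-1,0-1-01
  m15 ⊆ -011-1 [E]
  m19 ⊆ 0-0011,01-011,010-11
  m23 ⊆ 010-11 [E]
  m24 ⊆ 0-100-,0110--
  m25 ⊆ 0-1-01,0-100-,0110--
  m26 ⊆ -11010,011-10,0110--
  m27 ⊆ 01-011,0110--
  m29 ⊆ 0-1-01 [E]
  m30 ⊆ 011-10 [E]
  m34 ⊆ -00010 [E]
  m40 ⊆ -0100- [E]
  m41 ⊆ -01-01,-0100-
  m45 ⊆ -01-01,-011-1
  m46 ⊆ 10111- [E]
  m47 ⊆ -011-1,10111-
  m53 ⊆ 110101 [E]
E = {-00010, -0100-, -011-1, 0-1-01, 010-11, 011-10, 10111-, 110101}
Petrick residual → 0-0011, 0110--
Cover = b'c'd'ef' + b'cd'e' + b'cdf + a'c'd'ef + a'ce'f + a'bc'ef + a'bcef' + a'bcd' + ab'cde + abc'de'f  |cover|=10

10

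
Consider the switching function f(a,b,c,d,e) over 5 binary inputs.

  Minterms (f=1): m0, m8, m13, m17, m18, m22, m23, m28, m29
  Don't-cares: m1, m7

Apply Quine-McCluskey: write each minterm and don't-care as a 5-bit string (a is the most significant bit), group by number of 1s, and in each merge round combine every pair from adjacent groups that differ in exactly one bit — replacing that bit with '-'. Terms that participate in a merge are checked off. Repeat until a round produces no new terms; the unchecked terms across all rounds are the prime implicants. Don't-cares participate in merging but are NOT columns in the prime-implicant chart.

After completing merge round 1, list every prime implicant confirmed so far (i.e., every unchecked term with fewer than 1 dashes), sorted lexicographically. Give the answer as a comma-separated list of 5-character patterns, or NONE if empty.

NONE

Round 0: 00000✓ 00001✓ 00111✓ 01000✓ 01101✓ 10001✓ 10010✓ 10110✓ 10111✓ 11100✓ 11101✓
Round 1: -0001 -0111 -1101 0-000 0000- 10-10 1011- 1110-
PIs = {-0001, -0111, -1101, 0-000, 0000-, 10-10, 1011-, 1110-}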